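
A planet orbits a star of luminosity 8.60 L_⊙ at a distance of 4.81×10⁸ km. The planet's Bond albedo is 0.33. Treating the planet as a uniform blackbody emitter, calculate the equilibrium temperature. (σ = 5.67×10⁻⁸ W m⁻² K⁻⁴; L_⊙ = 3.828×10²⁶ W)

d = 4.81×10⁸ km = 4.81×10¹¹ m.
L = 8.60 × 3.828×10²⁶ = 3.29×10²⁷ W.
Flux: S = L/(4πd²) = 3.29×10²⁷/(4π×(4.81×10¹¹)²) = 1130 W m⁻².
Energy balance: absorbed = emitted ⇒ πR²·S(1−A) = 4πR²·σT_eq⁴, so T_eq⁴ = S(1−A)/(4σ).
T_eq = [1130 × 0.67 / (4 × 5.67×10⁻⁸)]^(1/4) = (3.35×10⁹)^(1/4) = 240 K.

T_eq ≈ 240 K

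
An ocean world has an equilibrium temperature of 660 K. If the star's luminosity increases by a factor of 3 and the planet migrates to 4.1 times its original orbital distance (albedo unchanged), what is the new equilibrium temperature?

T_eq ≈ 429 K

T_eq ∝ L^(1/4) · d^(−1/2).
T′ = 660 × 3^(1/4) / 4.1^(1/2) = 429 K.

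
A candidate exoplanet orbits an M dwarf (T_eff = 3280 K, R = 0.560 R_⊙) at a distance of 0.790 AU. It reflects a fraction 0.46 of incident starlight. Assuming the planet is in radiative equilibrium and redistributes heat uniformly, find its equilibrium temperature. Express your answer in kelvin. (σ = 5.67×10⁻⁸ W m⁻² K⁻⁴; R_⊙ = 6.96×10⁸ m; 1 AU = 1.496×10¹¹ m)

T_eq ≈ 114 K

R_⋆ = 0.560 × 6.96×10⁸ = 3.90×10⁸ m.
d = 0.790 AU = 1.18×10¹¹ m.
L = 4πR_⋆²σT_⋆⁴ = 4π(3.90×10⁸)² × 5.67×10⁻⁸ × (3280)⁴ = 1.25×10²⁵ W.
S = L/(4πd²) = 71.4 W m⁻².
Energy balance: absorbed = emitted ⇒ πR²·S(1−A) = 4πR²·σT_eq⁴, so T_eq⁴ = S(1−A)/(4σ).
T_eq = [71.4 × 0.54 / (4 × 5.67×10⁻⁸)]^(1/4) = (1.70×10⁸)^(1/4) = 114 K.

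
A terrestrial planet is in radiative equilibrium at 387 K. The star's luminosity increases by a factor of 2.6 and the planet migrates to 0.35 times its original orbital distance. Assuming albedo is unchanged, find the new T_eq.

T_eq ≈ 831 K

T_eq ∝ L^(1/4) · d^(−1/2).
T′ = 387 × 2.6^(1/4) / 0.35^(1/2) = 831 K.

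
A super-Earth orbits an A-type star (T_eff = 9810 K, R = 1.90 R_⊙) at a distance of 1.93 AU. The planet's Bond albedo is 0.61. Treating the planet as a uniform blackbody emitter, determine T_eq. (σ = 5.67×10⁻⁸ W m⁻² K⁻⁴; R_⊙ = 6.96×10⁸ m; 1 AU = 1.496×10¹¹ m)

T_eq ≈ 371 K

R_⋆ = 1.90 × 6.96×10⁸ = 1.32×10⁹ m.
d = 1.93 AU = 2.89×10¹¹ m.
L = 4πR_⋆²σT_⋆⁴ = 4π(1.32×10⁹)² × 5.67×10⁻⁸ × (9810)⁴ = 1.15×10²⁸ W.
S = L/(4πd²) = 1.10×10⁴ W m⁻².
Energy balance: absorbed = emitted ⇒ πR²·S(1−A) = 4πR²·σT_eq⁴, so T_eq⁴ = S(1−A)/(4σ).
T_eq = [1.10×10⁴ × 0.39 / (4 × 5.67×10⁻⁸)]^(1/4) = (1.89×10¹⁰)^(1/4) = 371 K.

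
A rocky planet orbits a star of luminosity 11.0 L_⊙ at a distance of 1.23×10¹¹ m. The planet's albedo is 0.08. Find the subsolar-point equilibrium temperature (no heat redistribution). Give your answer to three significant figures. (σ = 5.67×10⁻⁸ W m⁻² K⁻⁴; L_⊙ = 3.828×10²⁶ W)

L = 11.0 × 3.828×10²⁶ = 4.21×10²⁷ W.
Flux: S = L/(4πd²) = 4.21×10²⁷/(4π×(1.23×10¹¹)²) = 2.21×10⁴ W m⁻².
At the subsolar point the surface absorbs S(1−A) and emits σT⁴ per unit area — no factor of 4, since only the local patch is in balance.
T = [2.21×10⁴ × 0.92 / 5.67×10⁻⁸]^(1/4) = (3.59×10¹¹)^(1/4) = 774 K.

T_ss ≈ 774 K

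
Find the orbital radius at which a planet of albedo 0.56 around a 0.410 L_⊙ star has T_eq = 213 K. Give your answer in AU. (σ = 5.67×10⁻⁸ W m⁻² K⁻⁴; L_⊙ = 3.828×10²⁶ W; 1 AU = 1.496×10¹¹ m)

d ≈ 0.725 AU

L = 0.410 × 3.828×10²⁶ = 1.57×10²⁶ W.
From T_eq⁴ = L(1−A)/(16πσd²): d = √[L(1−A)/(16πσT_eq⁴)].
d = √[1.57×10²⁶ × 0.44 / (16π × 5.67×10⁻⁸ × (213)⁴)] = 1.08×10¹¹ m = 0.725 AU.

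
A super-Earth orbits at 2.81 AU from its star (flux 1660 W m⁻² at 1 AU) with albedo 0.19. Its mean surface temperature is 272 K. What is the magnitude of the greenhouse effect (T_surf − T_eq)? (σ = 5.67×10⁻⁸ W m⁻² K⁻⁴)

S = 1660/2.81² = 210.2 W m⁻².
T_eq = [S(1−A)/(4σ)]^(1/4) = [210.2×0.81/(4×5.67×10⁻⁸)]^(1/4) = 165.5 K.
ΔT = T_surf − T_eq = 272 − 165.5.

ΔT ≈ 106.5 K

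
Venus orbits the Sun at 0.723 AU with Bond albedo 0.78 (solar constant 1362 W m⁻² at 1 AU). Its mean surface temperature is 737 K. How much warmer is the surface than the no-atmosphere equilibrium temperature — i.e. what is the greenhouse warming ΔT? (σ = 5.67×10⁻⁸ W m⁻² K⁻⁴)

ΔT ≈ 512.8 K

S = 1362/0.723² = 2606 W m⁻².
T_eq = [S(1−A)/(4σ)]^(1/4) = [2606×0.22/(4×5.67×10⁻⁸)]^(1/4) = 224.2 K.
ΔT = T_surf − T_eq = 737 − 224.2.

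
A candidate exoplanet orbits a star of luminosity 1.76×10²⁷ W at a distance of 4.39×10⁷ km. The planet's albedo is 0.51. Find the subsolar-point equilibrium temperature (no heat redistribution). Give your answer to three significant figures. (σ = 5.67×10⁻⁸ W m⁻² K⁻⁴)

d = 4.39×10⁷ km = 4.39×10¹⁰ m.
Flux: S = L/(4πd²) = 1.76×10²⁷/(4π×(4.39×10¹⁰)²) = 7.27×10⁴ W m⁻².
At the subsolar point the surface absorbs S(1−A) and emits σT⁴ per unit area — no factor of 4, since only the local patch is in balance.
T = [7.27×10⁴ × 0.49 / 5.67×10⁻⁸]^(1/4) = (6.28×10¹¹)^(1/4) = 890 K.

T_ss ≈ 890 K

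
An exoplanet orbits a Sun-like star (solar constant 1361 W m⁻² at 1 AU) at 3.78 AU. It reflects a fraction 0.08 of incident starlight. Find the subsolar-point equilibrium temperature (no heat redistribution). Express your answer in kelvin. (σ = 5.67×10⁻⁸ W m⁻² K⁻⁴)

T_ss ≈ 198 K

Flux at 3.78 AU: S = 1361/3.78² = 95.3 W m⁻².
At the subsolar point the surface absorbs S(1−A) and emits σT⁴ per unit area — no factor of 4, since only the local patch is in balance.
T = [95.3 × 0.92 / 5.67×10⁻⁸]^(1/4) = (1.55×10⁹)^(1/4) = 198 K.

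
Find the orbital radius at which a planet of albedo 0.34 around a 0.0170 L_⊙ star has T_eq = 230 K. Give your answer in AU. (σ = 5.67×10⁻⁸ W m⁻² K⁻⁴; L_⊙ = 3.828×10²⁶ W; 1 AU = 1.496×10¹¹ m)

d ≈ 0.155 AU

L = 0.0170 × 3.828×10²⁶ = 6.51×10²⁴ W.
From T_eq⁴ = L(1−A)/(16πσd²): d = √[L(1−A)/(16πσT_eq⁴)].
d = √[6.51×10²⁴ × 0.66 / (16π × 5.67×10⁻⁸ × (230)⁴)] = 2.32×10¹⁰ m = 0.155 AU.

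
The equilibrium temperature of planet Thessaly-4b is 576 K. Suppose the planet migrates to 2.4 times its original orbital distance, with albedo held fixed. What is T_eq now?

T_eq ∝ L^(1/4) · d^(−1/2).
T′ = 576 / 2.4^(1/2) = 372 K.

T_eq ≈ 372 K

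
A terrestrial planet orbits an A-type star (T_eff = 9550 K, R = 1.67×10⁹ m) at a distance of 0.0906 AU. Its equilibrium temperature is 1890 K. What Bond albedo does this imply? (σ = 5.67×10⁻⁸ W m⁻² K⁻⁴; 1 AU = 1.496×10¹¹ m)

d = 0.0906 AU = 1.36×10¹⁰ m.
L = 4πR_⋆²σT_⋆⁴ = 4π(1.67×10⁹)² × 5.67×10⁻⁸ × (9550)⁴ = 1.65×10²⁸ W.
S = L/(4πd²) = 7.16×10⁶ W m⁻².
From T_eq⁴ = S(1−A)/(4σ): 1−A = 4σT_eq⁴/S.
1−A = 4 × 5.67×10⁻⁸ × (1890)⁴ / 7.16×10⁶ = 0.404.

A ≈ 0.60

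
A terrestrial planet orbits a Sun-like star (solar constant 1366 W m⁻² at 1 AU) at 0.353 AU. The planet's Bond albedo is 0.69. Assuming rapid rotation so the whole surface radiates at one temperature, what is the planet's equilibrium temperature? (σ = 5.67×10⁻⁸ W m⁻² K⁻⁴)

Flux at 0.353 AU: S = 1366/0.353² = 1.10×10⁴ W m⁻².
Energy balance: absorbed = emitted ⇒ πR²·S(1−A) = 4πR²·σT_eq⁴, so T_eq⁴ = S(1−A)/(4σ).
T_eq = [1.10×10⁴ × 0.31 / (4 × 5.67×10⁻⁸)]^(1/4) = (1.50×10¹⁰)^(1/4) = 350 K.

T_eq ≈ 350 K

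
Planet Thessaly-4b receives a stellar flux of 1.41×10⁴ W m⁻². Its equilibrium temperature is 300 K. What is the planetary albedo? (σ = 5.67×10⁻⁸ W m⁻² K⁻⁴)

From T_eq⁴ = S(1−A)/(4σ): 1−A = 4σT_eq⁴/S.
1−A = 4 × 5.67×10⁻⁸ × (300)⁴ / 1.41×10⁴ = 0.130.

A ≈ 0.87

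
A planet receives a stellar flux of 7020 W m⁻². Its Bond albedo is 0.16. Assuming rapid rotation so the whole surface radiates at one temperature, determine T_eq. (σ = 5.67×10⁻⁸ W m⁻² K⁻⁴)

Energy balance: absorbed = emitted ⇒ πR²·S(1−A) = 4πR²·σT_eq⁴, so T_eq⁴ = S(1−A)/(4σ).
T_eq = [7020 × 0.84 / (4 × 5.67×10⁻⁸)]^(1/4) = (2.60×10¹⁰)^(1/4) = 402 K.

T_eq ≈ 402 K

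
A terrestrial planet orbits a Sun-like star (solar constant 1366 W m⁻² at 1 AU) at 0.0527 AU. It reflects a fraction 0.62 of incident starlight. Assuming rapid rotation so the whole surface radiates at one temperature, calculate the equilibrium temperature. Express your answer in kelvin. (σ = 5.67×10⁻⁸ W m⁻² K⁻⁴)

Flux at 0.0527 AU: S = 1366/0.0527² = 4.92×10⁵ W m⁻².
Energy balance: absorbed = emitted ⇒ πR²·S(1−A) = 4πR²·σT_eq⁴, so T_eq⁴ = S(1−A)/(4σ).
T_eq = [4.92×10⁵ × 0.38 / (4 × 5.67×10⁻⁸)]^(1/4) = (8.24×10¹¹)^(1/4) = 953 K.

T_eq ≈ 953 K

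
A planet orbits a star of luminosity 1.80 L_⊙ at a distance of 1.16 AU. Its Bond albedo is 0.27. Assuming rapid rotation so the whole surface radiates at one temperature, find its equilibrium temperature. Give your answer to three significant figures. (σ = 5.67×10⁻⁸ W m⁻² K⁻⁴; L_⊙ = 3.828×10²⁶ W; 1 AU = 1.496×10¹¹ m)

d = 1.16 AU = 1.74×10¹¹ m.
L = 1.80 × 3.828×10²⁶ = 6.89×10²⁶ W.
Flux: S = L/(4πd²) = 6.89×10²⁶/(4π×(1.74×10¹¹)²) = 1820 W m⁻².
Energy balance: absorbed = emitted ⇒ πR²·S(1−A) = 4πR²·σT_eq⁴, so T_eq⁴ = S(1−A)/(4σ).
T_eq = [1820 × 0.73 / (4 × 5.67×10⁻⁸)]^(1/4) = (5.86×10⁹)^(1/4) = 277 K.

T_eq ≈ 277 K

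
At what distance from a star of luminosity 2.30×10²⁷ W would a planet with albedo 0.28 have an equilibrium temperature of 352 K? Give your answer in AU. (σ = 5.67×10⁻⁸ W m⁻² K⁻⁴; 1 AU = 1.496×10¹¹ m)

d ≈ 1.30 AU

From T_eq⁴ = L(1−A)/(16πσd²): d = √[L(1−A)/(16πσT_eq⁴)].
d = √[2.30×10²⁷ × 0.72 / (16π × 5.67×10⁻⁸ × (352)⁴)] = 1.95×10¹¹ m = 1.30 AU.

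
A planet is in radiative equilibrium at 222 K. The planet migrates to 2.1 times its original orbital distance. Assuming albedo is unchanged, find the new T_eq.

T_eq ≈ 153 K

T_eq ∝ L^(1/4) · d^(−1/2).
T′ = 222 / 2.1^(1/2) = 153 K.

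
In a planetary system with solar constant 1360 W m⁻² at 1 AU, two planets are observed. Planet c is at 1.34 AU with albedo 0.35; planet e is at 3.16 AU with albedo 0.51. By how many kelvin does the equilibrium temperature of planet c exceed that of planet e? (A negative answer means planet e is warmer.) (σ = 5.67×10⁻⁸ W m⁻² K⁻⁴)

T_eq = [S₀(1−A)/(4σd²)]^(1/4), so T ∝ (1−A)^(1/4) / √d.
T₁ = [1360×0.65/(4×5.67×10⁻⁸×1.34²)]^(1/4) = 215.85 K.
T₂ = [1360×0.49/(4×5.67×10⁻⁸×3.16²)]^(1/4) = 130.97 K.

ΔT ≈ 84.9 K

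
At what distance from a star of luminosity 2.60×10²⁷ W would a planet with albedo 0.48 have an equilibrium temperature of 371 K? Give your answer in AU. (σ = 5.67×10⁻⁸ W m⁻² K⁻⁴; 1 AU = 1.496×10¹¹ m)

From T_eq⁴ = L(1−A)/(16πσd²): d = √[L(1−A)/(16πσT_eq⁴)].
d = √[2.60×10²⁷ × 0.52 / (16π × 5.67×10⁻⁸ × (371)⁴)] = 1.58×10¹¹ m = 1.06 AU.

d ≈ 1.06 AU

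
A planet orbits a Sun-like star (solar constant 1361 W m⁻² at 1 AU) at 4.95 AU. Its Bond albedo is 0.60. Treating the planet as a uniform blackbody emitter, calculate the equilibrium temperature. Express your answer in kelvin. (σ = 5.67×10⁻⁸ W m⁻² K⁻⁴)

T_eq ≈ 99.5 K

Flux at 4.95 AU: S = 1361/4.95² = 55.5 W m⁻².
Energy balance: absorbed = emitted ⇒ πR²·S(1−A) = 4πR²·σT_eq⁴, so T_eq⁴ = S(1−A)/(4σ).
T_eq = [55.5 × 0.40 / (4 × 5.67×10⁻⁸)]^(1/4) = (9.80×10⁷)^(1/4) = 99.5 K.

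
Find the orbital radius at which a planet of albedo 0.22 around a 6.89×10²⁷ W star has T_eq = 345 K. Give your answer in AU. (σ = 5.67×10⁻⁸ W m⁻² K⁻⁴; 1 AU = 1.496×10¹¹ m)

From T_eq⁴ = L(1−A)/(16πσd²): d = √[L(1−A)/(16πσT_eq⁴)].
d = √[6.89×10²⁷ × 0.78 / (16π × 5.67×10⁻⁸ × (345)⁴)] = 3.65×10¹¹ m = 2.44 AU.

d ≈ 2.44 AU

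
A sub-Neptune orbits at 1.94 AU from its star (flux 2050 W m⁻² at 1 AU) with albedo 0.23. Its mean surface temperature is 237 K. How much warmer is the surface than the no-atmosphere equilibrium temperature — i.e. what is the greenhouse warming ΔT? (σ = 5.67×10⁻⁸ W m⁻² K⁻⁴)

S = 2050/1.94² = 544.7 W m⁻².
T_eq = [S(1−A)/(4σ)]^(1/4) = [544.7×0.77/(4×5.67×10⁻⁸)]^(1/4) = 207.4 K.
ΔT = T_surf − T_eq = 237 − 207.4.

ΔT ≈ 29.6 K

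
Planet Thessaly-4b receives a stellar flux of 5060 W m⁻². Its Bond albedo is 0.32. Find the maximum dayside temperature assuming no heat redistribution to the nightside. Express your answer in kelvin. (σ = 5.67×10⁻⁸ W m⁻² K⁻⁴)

T_ss ≈ 496 K

With no redistribution each surface element balances locally: S(1−A) = σT⁴.
T = [5060 × 0.68 / 5.67×10⁻⁸]^(1/4) = (6.07×10¹⁰)^(1/4) = 496 K.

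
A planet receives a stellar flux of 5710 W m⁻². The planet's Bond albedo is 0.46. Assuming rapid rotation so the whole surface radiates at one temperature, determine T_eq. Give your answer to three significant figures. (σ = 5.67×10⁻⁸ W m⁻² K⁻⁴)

Energy balance: absorbed = emitted ⇒ πR²·S(1−A) = 4πR²·σT_eq⁴, so T_eq⁴ = S(1−A)/(4σ).
T_eq = [5710 × 0.54 / (4 × 5.67×10⁻⁸)]^(1/4) = (1.36×10¹⁰)^(1/4) = 341 K.

T_eq ≈ 341 K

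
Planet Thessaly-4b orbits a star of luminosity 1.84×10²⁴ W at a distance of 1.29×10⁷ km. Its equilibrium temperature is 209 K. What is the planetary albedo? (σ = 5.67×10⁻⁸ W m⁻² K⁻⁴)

A ≈ 0.51

d = 1.29×10⁷ km = 1.29×10¹⁰ m.
Flux: S = L/(4πd²) = 1.84×10²⁴/(4π×(1.29×10¹⁰)²) = 880 W m⁻².
From T_eq⁴ = S(1−A)/(4σ): 1−A = 4σT_eq⁴/S.
1−A = 4 × 5.67×10⁻⁸ × (209)⁴ / 880 = 0.492.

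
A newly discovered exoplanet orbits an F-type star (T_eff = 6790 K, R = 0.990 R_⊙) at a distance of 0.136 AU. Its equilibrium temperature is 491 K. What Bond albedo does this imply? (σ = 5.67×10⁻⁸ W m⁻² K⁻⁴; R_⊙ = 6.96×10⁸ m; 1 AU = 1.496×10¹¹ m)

R_⋆ = 0.990 × 6.96×10⁸ = 6.89×10⁸ m.
d = 0.136 AU = 2.03×10¹⁰ m.
L = 4πR_⋆²σT_⋆⁴ = 4π(6.89×10⁸)² × 5.67×10⁻⁸ × (6790)⁴ = 7.19×10²⁶ W.
S = L/(4πd²) = 1.38×10⁵ W m⁻².
From T_eq⁴ = S(1−A)/(4σ): 1−A = 4σT_eq⁴/S.
1−A = 4 × 5.67×10⁻⁸ × (491)⁴ / 1.38×10⁵ = 0.095.

A ≈ 0.90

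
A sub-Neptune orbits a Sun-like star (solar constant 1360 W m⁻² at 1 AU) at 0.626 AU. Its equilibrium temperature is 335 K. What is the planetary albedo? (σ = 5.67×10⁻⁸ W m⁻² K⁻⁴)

A ≈ 0.18

Flux at 0.626 AU: S = 1360/0.626² = 3470 W m⁻².
From T_eq⁴ = S(1−A)/(4σ): 1−A = 4σT_eq⁴/S.
1−A = 4 × 5.67×10⁻⁸ × (335)⁴ / 3470 = 0.823.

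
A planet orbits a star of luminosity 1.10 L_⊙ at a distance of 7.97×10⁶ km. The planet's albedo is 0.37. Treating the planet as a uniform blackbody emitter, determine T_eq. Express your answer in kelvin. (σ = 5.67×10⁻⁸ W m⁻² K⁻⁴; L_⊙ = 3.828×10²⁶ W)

T_eq ≈ 1100 K

d = 7.97×10⁶ km = 7.97×10⁹ m.
L = 1.10 × 3.828×10²⁶ = 4.21×10²⁶ W.
Flux: S = L/(4πd²) = 4.21×10²⁶/(4π×(7.97×10⁹)²) = 5.28×10⁵ W m⁻².
Energy balance: absorbed = emitted ⇒ πR²·S(1−A) = 4πR²·σT_eq⁴, so T_eq⁴ = S(1−A)/(4σ).
T_eq = [5.28×10⁵ × 0.63 / (4 × 5.67×10⁻⁸)]^(1/4) = (1.47×10¹²)^(1/4) = 1100 K.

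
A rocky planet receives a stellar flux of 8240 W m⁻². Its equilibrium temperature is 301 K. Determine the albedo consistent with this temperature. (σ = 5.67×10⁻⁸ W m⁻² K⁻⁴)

From T_eq⁴ = S(1−A)/(4σ): 1−A = 4σT_eq⁴/S.
1−A = 4 × 5.67×10⁻⁸ × (301)⁴ / 8240 = 0.226.

A ≈ 0.77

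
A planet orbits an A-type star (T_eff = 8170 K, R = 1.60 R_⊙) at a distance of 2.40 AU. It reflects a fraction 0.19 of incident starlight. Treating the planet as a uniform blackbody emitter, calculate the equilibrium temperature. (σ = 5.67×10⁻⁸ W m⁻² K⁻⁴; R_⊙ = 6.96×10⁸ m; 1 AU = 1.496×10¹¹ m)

T_eq ≈ 305 K

R_⋆ = 1.60 × 6.96×10⁸ = 1.11×10⁹ m.
d = 2.40 AU = 3.59×10¹¹ m.
L = 4πR_⋆²σT_⋆⁴ = 4π(1.11×10⁹)² × 5.67×10⁻⁸ × (8170)⁴ = 3.94×10²⁷ W.
S = L/(4πd²) = 2430 W m⁻².
Energy balance: absorbed = emitted ⇒ πR²·S(1−A) = 4πR²·σT_eq⁴, so T_eq⁴ = S(1−A)/(4σ).
T_eq = [2430 × 0.81 / (4 × 5.67×10⁻⁸)]^(1/4) = (8.68×10⁹)^(1/4) = 305 K.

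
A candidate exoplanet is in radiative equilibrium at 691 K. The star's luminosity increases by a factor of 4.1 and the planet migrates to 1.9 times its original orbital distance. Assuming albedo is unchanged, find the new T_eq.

T_eq ∝ L^(1/4) · d^(−1/2).
T′ = 691 × 4.1^(1/4) / 1.9^(1/2) = 713 K.

T_eq ≈ 713 K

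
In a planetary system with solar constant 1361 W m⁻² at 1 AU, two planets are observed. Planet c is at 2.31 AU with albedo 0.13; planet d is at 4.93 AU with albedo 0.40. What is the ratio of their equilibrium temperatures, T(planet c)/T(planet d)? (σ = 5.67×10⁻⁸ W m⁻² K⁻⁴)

T_eq = [S₀(1−A)/(4σd²)]^(1/4), so T ∝ (1−A)^(1/4) / √d.
T₁ = [1361×0.87/(4×5.67×10⁻⁸×2.31²)]^(1/4) = 176.86 K.
T₂ = [1361×0.60/(4×5.67×10⁻⁸×4.93²)]^(1/4) = 110.32 K.

T₁/T₂ ≈ 1.603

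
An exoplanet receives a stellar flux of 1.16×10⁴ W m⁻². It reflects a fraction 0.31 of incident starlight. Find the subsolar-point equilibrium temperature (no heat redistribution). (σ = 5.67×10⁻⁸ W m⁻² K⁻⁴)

T_ss ≈ 613 K

At the subsolar point the surface absorbs S(1−A) and emits σT⁴ per unit area — no factor of 4, since only the local patch is in balance.
T = [1.16×10⁴ × 0.69 / 5.67×10⁻⁸]^(1/4) = (1.41×10¹¹)^(1/4) = 613 K.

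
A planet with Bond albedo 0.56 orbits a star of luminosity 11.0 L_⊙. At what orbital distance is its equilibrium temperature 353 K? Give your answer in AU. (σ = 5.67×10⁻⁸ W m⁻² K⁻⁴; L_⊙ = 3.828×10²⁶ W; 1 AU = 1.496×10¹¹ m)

L = 11.0 × 3.828×10²⁶ = 4.21×10²⁷ W.
From T_eq⁴ = L(1−A)/(16πσd²): d = √[L(1−A)/(16πσT_eq⁴)].
d = √[4.21×10²⁷ × 0.44 / (16π × 5.67×10⁻⁸ × (353)⁴)] = 2.05×10¹¹ m = 1.37 AU.

d ≈ 1.37 AU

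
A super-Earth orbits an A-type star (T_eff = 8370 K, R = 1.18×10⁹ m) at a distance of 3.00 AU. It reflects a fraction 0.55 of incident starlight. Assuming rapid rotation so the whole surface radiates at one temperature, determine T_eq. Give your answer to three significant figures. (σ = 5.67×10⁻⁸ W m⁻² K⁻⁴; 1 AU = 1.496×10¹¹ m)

T_eq ≈ 249 K

d = 3.00 AU = 4.49×10¹¹ m.
L = 4πR_⋆²σT_⋆⁴ = 4π(1.18×10⁹)² × 5.67×10⁻⁸ × (8370)⁴ = 4.87×10²⁷ W.
S = L/(4πd²) = 1920 W m⁻².
Energy balance: absorbed = emitted ⇒ πR²·S(1−A) = 4πR²·σT_eq⁴, so T_eq⁴ = S(1−A)/(4σ).
T_eq = [1920 × 0.45 / (4 × 5.67×10⁻⁸)]^(1/4) = (3.82×10⁹)^(1/4) = 249 K.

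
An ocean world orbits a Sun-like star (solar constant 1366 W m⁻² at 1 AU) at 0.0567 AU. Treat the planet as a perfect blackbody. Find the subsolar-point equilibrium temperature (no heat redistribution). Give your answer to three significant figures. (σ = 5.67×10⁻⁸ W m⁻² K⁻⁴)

Flux at 0.0567 AU: S = 1366/0.0567² = 4.25×10⁵ W m⁻².
At the subsolar point the surface absorbs S(1−A) and emits σT⁴ per unit area — no factor of 4, since only the local patch is in balance.
T = [4.25×10⁵ × 1.00 / 5.67×10⁻⁸]^(1/4) = (7.49×10¹²)^(1/4) = 1650 K.

T_ss ≈ 1650 K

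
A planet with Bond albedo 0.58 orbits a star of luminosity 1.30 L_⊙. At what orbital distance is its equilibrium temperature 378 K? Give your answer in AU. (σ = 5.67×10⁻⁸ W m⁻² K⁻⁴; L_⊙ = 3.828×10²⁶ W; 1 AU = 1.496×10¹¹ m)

L = 1.30 × 3.828×10²⁶ = 4.98×10²⁶ W.
From T_eq⁴ = L(1−A)/(16πσd²): d = √[L(1−A)/(16πσT_eq⁴)].
d = √[4.98×10²⁶ × 0.42 / (16π × 5.67×10⁻⁸ × (378)⁴)] = 5.99×10¹⁰ m = 0.401 AU.

d ≈ 0.401 AU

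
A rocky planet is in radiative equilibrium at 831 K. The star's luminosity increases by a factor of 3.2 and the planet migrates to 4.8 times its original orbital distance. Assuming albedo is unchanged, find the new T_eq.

T_eq ≈ 507 K

T_eq ∝ L^(1/4) · d^(−1/2).
T′ = 831 × 3.2^(1/4) / 4.8^(1/2) = 507 K.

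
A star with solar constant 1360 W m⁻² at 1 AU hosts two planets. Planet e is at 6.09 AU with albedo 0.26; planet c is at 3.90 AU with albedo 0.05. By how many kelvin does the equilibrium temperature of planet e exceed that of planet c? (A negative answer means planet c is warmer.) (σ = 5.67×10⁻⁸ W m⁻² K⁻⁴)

T_eq = [S₀(1−A)/(4σd²)]^(1/4), so T ∝ (1−A)^(1/4) / √d.
T₁ = [1360×0.74/(4×5.67×10⁻⁸×6.09²)]^(1/4) = 104.59 K.
T₂ = [1360×0.95/(4×5.67×10⁻⁸×3.90²)]^(1/4) = 139.11 K.

ΔT ≈ -34.5 K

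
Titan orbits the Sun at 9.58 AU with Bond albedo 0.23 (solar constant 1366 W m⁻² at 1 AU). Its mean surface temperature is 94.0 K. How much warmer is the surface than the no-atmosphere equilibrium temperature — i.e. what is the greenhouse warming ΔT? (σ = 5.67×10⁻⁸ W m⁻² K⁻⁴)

S = 1366/9.58² = 14.88 W m⁻².
T_eq = [S(1−A)/(4σ)]^(1/4) = [14.88×0.77/(4×5.67×10⁻⁸)]^(1/4) = 84.3 K.
ΔT = T_surf − T_eq = 94 − 84.3.

ΔT ≈ 9.7 K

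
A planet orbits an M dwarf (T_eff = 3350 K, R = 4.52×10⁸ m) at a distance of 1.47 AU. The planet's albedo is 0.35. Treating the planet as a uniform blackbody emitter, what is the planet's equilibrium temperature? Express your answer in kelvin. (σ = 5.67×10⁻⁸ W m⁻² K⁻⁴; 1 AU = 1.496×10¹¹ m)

d = 1.47 AU = 2.20×10¹¹ m.
L = 4πR_⋆²σT_⋆⁴ = 4π(4.52×10⁸)² × 5.67×10⁻⁸ × (3350)⁴ = 1.83×10²⁵ W.
S = L/(4πd²) = 30.2 W m⁻².
Energy balance: absorbed = emitted ⇒ πR²·S(1−A) = 4πR²·σT_eq⁴, so T_eq⁴ = S(1−A)/(4σ).
T_eq = [30.2 × 0.65 / (4 × 5.67×10⁻⁸)]^(1/4) = (8.65×10⁷)^(1/4) = 96.4 K.

T_eq ≈ 96.4 K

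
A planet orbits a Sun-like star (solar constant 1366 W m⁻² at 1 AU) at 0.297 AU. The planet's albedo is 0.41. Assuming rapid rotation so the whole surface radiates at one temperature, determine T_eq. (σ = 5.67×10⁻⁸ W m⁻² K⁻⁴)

T_eq ≈ 448 K

Flux at 0.297 AU: S = 1366/0.297² = 1.55×10⁴ W m⁻².
Energy balance: absorbed = emitted ⇒ πR²·S(1−A) = 4πR²·σT_eq⁴, so T_eq⁴ = S(1−A)/(4σ).
T_eq = [1.55×10⁴ × 0.59 / (4 × 5.67×10⁻⁸)]^(1/4) = (4.03×10¹⁰)^(1/4) = 448 K.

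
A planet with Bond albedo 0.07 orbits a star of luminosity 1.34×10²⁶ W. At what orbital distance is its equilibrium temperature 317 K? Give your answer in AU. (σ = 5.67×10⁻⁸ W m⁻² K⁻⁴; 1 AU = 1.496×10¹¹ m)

From T_eq⁴ = L(1−A)/(16πσd²): d = √[L(1−A)/(16πσT_eq⁴)].
d = √[1.34×10²⁶ × 0.93 / (16π × 5.67×10⁻⁸ × (317)⁴)] = 6.58×10¹⁰ m = 0.440 AU.

d ≈ 0.440 AU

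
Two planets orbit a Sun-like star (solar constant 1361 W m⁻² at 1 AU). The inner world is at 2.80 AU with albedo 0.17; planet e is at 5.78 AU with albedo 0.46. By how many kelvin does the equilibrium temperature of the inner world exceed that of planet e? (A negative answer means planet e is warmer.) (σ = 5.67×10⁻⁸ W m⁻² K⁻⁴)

T_eq = [S₀(1−A)/(4σd²)]^(1/4), so T ∝ (1−A)^(1/4) / √d.
T₁ = [1361×0.83/(4×5.67×10⁻⁸×2.80²)]^(1/4) = 158.76 K.
T₂ = [1361×0.54/(4×5.67×10⁻⁸×5.78²)]^(1/4) = 99.24 K.

ΔT ≈ 59.5 K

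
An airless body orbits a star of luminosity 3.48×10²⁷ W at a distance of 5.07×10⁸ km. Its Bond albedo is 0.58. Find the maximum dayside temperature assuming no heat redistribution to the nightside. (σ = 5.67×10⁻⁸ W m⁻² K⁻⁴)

d = 5.07×10⁸ km = 5.07×10¹¹ m.
Flux: S = L/(4πd²) = 3.48×10²⁷/(4π×(5.07×10¹¹)²) = 1080 W m⁻².
With no redistribution each surface element balances locally: S(1−A) = σT⁴.
T = [1080 × 0.42 / 5.67×10⁻⁸]^(1/4) = (7.98×10⁹)^(1/4) = 299 K.

T_ss ≈ 299 K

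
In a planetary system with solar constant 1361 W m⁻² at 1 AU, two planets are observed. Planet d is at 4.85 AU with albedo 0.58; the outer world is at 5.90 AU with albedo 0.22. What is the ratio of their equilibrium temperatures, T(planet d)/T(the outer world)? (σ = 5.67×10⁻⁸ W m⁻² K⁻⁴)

T_eq = [S₀(1−A)/(4σd²)]^(1/4), so T ∝ (1−A)^(1/4) / √d.
T₁ = [1361×0.42/(4×5.67×10⁻⁸×4.85²)]^(1/4) = 101.74 K.
T₂ = [1361×0.78/(4×5.67×10⁻⁸×5.90²)]^(1/4) = 107.68 K.

T₁/T₂ ≈ 0.945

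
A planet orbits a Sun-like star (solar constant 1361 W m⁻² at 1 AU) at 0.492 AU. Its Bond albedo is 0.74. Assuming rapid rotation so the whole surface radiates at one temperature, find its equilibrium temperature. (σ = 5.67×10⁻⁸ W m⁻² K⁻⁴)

Flux at 0.492 AU: S = 1361/0.492² = 5620 W m⁻².
Energy balance: absorbed = emitted ⇒ πR²·S(1−A) = 4πR²·σT_eq⁴, so T_eq⁴ = S(1−A)/(4σ).
T_eq = [5620 × 0.26 / (4 × 5.67×10⁻⁸)]^(1/4) = (6.45×10⁹)^(1/4) = 283 K.

T_eq ≈ 283 K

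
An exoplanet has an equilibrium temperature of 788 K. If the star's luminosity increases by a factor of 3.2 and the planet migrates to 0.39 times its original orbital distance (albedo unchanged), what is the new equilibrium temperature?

T_eq ≈ 1690 K

T_eq ∝ L^(1/4) · d^(−1/2).
T′ = 788 × 3.2^(1/4) / 0.39^(1/2) = 1690 K.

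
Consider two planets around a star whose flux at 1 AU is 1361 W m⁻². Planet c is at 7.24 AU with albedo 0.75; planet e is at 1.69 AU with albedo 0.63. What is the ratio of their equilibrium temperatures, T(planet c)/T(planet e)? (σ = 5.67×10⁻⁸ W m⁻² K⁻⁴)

T₁/T₂ ≈ 0.438

T_eq = [S₀(1−A)/(4σd²)]^(1/4), so T ∝ (1−A)^(1/4) / √d.
T₁ = [1361×0.25/(4×5.67×10⁻⁸×7.24²)]^(1/4) = 73.14 K.
T₂ = [1361×0.37/(4×5.67×10⁻⁸×1.69²)]^(1/4) = 166.98 K.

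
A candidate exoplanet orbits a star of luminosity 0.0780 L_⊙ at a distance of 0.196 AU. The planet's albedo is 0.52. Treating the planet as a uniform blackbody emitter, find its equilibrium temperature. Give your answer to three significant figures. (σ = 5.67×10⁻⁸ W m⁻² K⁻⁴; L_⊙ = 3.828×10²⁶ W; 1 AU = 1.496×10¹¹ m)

d = 0.196 AU = 2.93×10¹⁰ m.
L = 0.0780 × 3.828×10²⁶ = 2.99×10²⁵ W.
Flux: S = L/(4πd²) = 2.99×10²⁵/(4π×(2.93×10¹⁰)²) = 2760 W m⁻².
Energy balance: absorbed = emitted ⇒ πR²·S(1−A) = 4πR²·σT_eq⁴, so T_eq⁴ = S(1−A)/(4σ).
T_eq = [2760 × 0.48 / (4 × 5.67×10⁻⁸)]^(1/4) = (5.85×10⁹)^(1/4) = 277 K.

T_eq ≈ 277 K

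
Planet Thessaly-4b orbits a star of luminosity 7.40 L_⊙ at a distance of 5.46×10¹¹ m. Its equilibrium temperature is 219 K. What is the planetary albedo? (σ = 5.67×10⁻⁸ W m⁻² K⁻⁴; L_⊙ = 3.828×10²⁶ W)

L = 7.40 × 3.828×10²⁶ = 2.83×10²⁷ W.
Flux: S = L/(4πd²) = 2.83×10²⁷/(4π×(5.46×10¹¹)²) = 756 W m⁻².
From T_eq⁴ = S(1−A)/(4σ): 1−A = 4σT_eq⁴/S.
1−A = 4 × 5.67×10⁻⁸ × (219)⁴ / 756 = 0.690.

A ≈ 0.31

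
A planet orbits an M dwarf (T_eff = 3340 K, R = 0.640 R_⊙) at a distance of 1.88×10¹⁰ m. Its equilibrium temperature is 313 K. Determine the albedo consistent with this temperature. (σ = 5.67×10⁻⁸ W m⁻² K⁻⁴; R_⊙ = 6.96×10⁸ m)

R_⋆ = 0.640 × 6.96×10⁸ = 4.45×10⁸ m.
L = 4πR_⋆²σT_⋆⁴ = 4π(4.45×10⁸)² × 5.67×10⁻⁸ × (3340)⁴ = 1.76×10²⁵ W.
S = L/(4πd²) = 3960 W m⁻².
From T_eq⁴ = S(1−A)/(4σ): 1−A = 4σT_eq⁴/S.
1−A = 4 × 5.67×10⁻⁸ × (313)⁴ / 3960 = 0.550.

A ≈ 0.45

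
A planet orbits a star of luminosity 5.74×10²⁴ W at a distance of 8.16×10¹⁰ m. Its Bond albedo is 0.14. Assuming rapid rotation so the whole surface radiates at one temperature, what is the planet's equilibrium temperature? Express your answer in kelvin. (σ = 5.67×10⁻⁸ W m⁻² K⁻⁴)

T_eq ≈ 127 K

Flux: S = L/(4πd²) = 5.74×10²⁴/(4π×(8.16×10¹⁰)²) = 68.6 W m⁻².
Energy balance: absorbed = emitted ⇒ πR²·S(1−A) = 4πR²·σT_eq⁴, so T_eq⁴ = S(1−A)/(4σ).
T_eq = [68.6 × 0.86 / (4 × 5.67×10⁻⁸)]^(1/4) = (2.60×10⁸)^(1/4) = 127 K.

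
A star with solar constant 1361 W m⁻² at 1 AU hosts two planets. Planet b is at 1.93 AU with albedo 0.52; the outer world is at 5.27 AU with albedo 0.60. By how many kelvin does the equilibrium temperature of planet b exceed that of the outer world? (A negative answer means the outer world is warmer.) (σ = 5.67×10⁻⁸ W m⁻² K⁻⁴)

ΔT ≈ 70.3 K

T_eq = [S₀(1−A)/(4σd²)]^(1/4), so T ∝ (1−A)^(1/4) / √d.
T₁ = [1361×0.48/(4×5.67×10⁻⁸×1.93²)]^(1/4) = 166.76 K.
T₂ = [1361×0.40/(4×5.67×10⁻⁸×5.27²)]^(1/4) = 96.42 K.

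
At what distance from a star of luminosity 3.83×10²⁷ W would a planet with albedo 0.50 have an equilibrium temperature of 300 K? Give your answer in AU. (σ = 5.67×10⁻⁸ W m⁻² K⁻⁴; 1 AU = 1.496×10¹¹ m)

d ≈ 1.93 AU

From T_eq⁴ = L(1−A)/(16πσd²): d = √[L(1−A)/(16πσT_eq⁴)].
d = √[3.83×10²⁷ × 0.50 / (16π × 5.67×10⁻⁸ × (300)⁴)] = 2.88×10¹¹ m = 1.93 AU.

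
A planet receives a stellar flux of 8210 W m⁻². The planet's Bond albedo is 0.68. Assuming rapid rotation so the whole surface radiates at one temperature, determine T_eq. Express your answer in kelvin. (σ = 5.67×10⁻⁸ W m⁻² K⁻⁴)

T_eq ≈ 328 K

Energy balance: absorbed = emitted ⇒ πR²·S(1−A) = 4πR²·σT_eq⁴, so T_eq⁴ = S(1−A)/(4σ).
T_eq = [8210 × 0.32 / (4 × 5.67×10⁻⁸)]^(1/4) = (1.16×10¹⁰)^(1/4) = 328 K.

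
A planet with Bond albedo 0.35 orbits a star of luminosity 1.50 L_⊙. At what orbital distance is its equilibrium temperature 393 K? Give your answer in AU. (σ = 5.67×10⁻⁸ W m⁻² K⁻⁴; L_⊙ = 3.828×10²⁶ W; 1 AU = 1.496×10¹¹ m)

d ≈ 0.495 AU

L = 1.50 × 3.828×10²⁶ = 5.74×10²⁶ W.
From T_eq⁴ = L(1−A)/(16πσd²): d = √[L(1−A)/(16πσT_eq⁴)].
d = √[5.74×10²⁶ × 0.65 / (16π × 5.67×10⁻⁸ × (393)⁴)] = 7.41×10¹⁰ m = 0.495 AU.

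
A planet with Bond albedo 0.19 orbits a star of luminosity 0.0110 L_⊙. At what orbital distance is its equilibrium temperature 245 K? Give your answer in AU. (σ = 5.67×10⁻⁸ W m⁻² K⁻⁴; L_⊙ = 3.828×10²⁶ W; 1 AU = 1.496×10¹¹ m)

d ≈ 0.122 AU

L = 0.0110 × 3.828×10²⁶ = 4.21×10²⁴ W.
From T_eq⁴ = L(1−A)/(16πσd²): d = √[L(1−A)/(16πσT_eq⁴)].
d = √[4.21×10²⁴ × 0.81 / (16π × 5.67×10⁻⁸ × (245)⁴)] = 1.82×10¹⁰ m = 0.122 AU.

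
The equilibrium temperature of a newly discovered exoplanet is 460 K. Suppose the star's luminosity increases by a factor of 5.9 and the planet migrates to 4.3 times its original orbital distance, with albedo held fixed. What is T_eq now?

T_eq ≈ 346 K

T_eq ∝ L^(1/4) · d^(−1/2).
T′ = 460 × 5.9^(1/4) / 4.3^(1/2) = 346 K.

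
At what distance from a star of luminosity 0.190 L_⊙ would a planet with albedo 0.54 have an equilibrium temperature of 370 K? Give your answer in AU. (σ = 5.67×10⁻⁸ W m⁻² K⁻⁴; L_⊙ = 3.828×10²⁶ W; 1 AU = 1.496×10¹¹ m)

L = 0.190 × 3.828×10²⁶ = 7.27×10²⁵ W.
From T_eq⁴ = L(1−A)/(16πσd²): d = √[L(1−A)/(16πσT_eq⁴)].
d = √[7.27×10²⁵ × 0.46 / (16π × 5.67×10⁻⁸ × (370)⁴)] = 2.50×10¹⁰ m = 0.167 AU.

d ≈ 0.167 AU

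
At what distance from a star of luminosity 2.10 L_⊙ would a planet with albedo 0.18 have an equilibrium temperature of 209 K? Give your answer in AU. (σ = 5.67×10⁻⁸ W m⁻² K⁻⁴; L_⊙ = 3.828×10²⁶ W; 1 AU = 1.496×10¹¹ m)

d ≈ 2.33 AU

L = 2.10 × 3.828×10²⁶ = 8.04×10²⁶ W.
From T_eq⁴ = L(1−A)/(16πσd²): d = √[L(1−A)/(16πσT_eq⁴)].
d = √[8.04×10²⁶ × 0.82 / (16π × 5.67×10⁻⁸ × (209)⁴)] = 3.48×10¹¹ m = 2.33 AU.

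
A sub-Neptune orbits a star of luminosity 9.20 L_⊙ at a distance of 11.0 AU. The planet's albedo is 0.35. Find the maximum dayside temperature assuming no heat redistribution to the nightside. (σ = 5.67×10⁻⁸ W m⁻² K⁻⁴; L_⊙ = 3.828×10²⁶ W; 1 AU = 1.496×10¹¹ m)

d = 11.0 AU = 1.65×10¹² m.
L = 9.20 × 3.828×10²⁶ = 3.52×10²⁷ W.
Flux: S = L/(4πd²) = 3.52×10²⁷/(4π×(1.65×10¹²)²) = 103 W m⁻².
With no redistribution each surface element balances locally: S(1−A) = σT⁴.
T = [103 × 0.65 / 5.67×10⁻⁸]^(1/4) = (1.19×10⁹)^(1/4) = 186 K.

T_ss ≈ 186 K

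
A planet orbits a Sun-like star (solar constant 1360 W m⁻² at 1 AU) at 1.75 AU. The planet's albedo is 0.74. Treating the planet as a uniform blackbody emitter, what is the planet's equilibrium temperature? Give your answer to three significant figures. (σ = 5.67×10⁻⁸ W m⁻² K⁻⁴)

Flux at 1.75 AU: S = 1360/1.75² = 444 W m⁻².
Energy balance: absorbed = emitted ⇒ πR²·S(1−A) = 4πR²·σT_eq⁴, so T_eq⁴ = S(1−A)/(4σ).
T_eq = [444 × 0.26 / (4 × 5.67×10⁻⁸)]^(1/4) = (5.09×10⁸)^(1/4) = 150 K.

T_eq ≈ 150 K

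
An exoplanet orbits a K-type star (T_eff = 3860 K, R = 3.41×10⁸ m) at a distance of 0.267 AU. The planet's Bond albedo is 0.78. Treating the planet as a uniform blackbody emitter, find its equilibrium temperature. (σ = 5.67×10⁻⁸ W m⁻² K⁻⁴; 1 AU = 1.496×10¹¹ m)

T_eq ≈ 173 K

d = 0.267 AU = 3.99×10¹⁰ m.
L = 4πR_⋆²σT_⋆⁴ = 4π(3.41×10⁸)² × 5.67×10⁻⁸ × (3860)⁴ = 1.84×10²⁵ W.
S = L/(4πd²) = 917 W m⁻².
Energy balance: absorbed = emitted ⇒ πR²·S(1−A) = 4πR²·σT_eq⁴, so T_eq⁴ = S(1−A)/(4σ).
T_eq = [917 × 0.22 / (4 × 5.67×10⁻⁸)]^(1/4) = (8.90×10⁸)^(1/4) = 173 K.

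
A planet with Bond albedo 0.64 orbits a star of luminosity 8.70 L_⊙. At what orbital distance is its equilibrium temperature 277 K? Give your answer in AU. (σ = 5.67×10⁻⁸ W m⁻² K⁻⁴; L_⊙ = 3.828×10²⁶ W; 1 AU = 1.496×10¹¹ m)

d ≈ 1.79 AU

L = 8.70 × 3.828×10²⁶ = 3.33×10²⁷ W.
From T_eq⁴ = L(1−A)/(16πσd²): d = √[L(1−A)/(16πσT_eq⁴)].
d = √[3.33×10²⁷ × 0.36 / (16π × 5.67×10⁻⁸ × (277)⁴)] = 2.67×10¹¹ m = 1.79 AU.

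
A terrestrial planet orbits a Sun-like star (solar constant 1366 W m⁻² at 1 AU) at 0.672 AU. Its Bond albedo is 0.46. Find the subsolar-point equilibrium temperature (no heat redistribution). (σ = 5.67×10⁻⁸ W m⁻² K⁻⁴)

Flux at 0.672 AU: S = 1366/0.672² = 3020 W m⁻².
At the subsolar point the surface absorbs S(1−A) and emits σT⁴ per unit area — no factor of 4, since only the local patch is in balance.
T = [3020 × 0.54 / 5.67×10⁻⁸]^(1/4) = (2.88×10¹⁰)^(1/4) = 412 K.

T_ss ≈ 412 K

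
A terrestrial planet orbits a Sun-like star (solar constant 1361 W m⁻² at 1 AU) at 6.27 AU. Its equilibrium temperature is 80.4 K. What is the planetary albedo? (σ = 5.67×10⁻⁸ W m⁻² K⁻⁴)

Flux at 6.27 AU: S = 1361/6.27² = 34.6 W m⁻².
From T_eq⁴ = S(1−A)/(4σ): 1−A = 4σT_eq⁴/S.
1−A = 4 × 5.67×10⁻⁸ × (80.4)⁴ / 34.6 = 0.274.

A ≈ 0.73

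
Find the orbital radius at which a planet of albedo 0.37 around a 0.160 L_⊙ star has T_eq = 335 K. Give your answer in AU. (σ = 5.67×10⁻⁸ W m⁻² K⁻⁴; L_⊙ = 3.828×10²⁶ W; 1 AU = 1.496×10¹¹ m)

d ≈ 0.219 AU

L = 0.160 × 3.828×10²⁶ = 6.12×10²⁵ W.
From T_eq⁴ = L(1−A)/(16πσd²): d = √[L(1−A)/(16πσT_eq⁴)].
d = √[6.12×10²⁵ × 0.63 / (16π × 5.67×10⁻⁸ × (335)⁴)] = 3.28×10¹⁰ m = 0.219 AU.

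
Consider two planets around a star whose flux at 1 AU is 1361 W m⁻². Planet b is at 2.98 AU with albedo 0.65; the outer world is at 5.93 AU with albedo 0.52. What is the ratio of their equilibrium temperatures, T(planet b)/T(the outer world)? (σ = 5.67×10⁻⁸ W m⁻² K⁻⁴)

T_eq = [S₀(1−A)/(4σd²)]^(1/4), so T ∝ (1−A)^(1/4) / √d.
T₁ = [1361×0.35/(4×5.67×10⁻⁸×2.98²)]^(1/4) = 124.01 K.
T₂ = [1361×0.48/(4×5.67×10⁻⁸×5.93²)]^(1/4) = 95.13 K.

T₁/T₂ ≈ 1.304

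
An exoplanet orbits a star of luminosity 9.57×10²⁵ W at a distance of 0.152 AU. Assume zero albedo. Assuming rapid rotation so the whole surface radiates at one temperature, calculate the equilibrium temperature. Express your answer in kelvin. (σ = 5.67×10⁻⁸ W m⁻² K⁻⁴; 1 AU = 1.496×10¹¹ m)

T_eq ≈ 505 K

d = 0.152 AU = 2.27×10¹⁰ m.
Flux: S = L/(4πd²) = 9.57×10²⁵/(4π×(2.27×10¹⁰)²) = 1.47×10⁴ W m⁻².
Energy balance: absorbed = emitted ⇒ πR²·S(1−A) = 4πR²·σT_eq⁴, so T_eq⁴ = S(1−A)/(4σ).
T_eq = [1.47×10⁴ × 1.00 / (4 × 5.67×10⁻⁸)]^(1/4) = (6.49×10¹⁰)^(1/4) = 505 K.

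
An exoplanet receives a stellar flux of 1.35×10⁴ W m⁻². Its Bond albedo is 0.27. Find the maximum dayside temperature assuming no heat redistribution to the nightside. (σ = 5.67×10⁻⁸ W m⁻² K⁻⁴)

T_ss ≈ 646 K

With no redistribution each surface element balances locally: S(1−A) = σT⁴.
T = [1.35×10⁴ × 0.73 / 5.67×10⁻⁸]^(1/4) = (1.74×10¹¹)^(1/4) = 646 K.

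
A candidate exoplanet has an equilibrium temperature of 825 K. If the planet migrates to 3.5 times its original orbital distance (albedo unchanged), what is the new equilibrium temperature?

T_eq ≈ 441 K

T_eq ∝ L^(1/4) · d^(−1/2).
T′ = 825 / 3.5^(1/2) = 441 K.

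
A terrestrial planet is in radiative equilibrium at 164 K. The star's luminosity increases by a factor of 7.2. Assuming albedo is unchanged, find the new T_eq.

T_eq ∝ L^(1/4) · d^(−1/2).
T′ = 164 × 7.2^(1/4) = 269 K.

T_eq ≈ 269 K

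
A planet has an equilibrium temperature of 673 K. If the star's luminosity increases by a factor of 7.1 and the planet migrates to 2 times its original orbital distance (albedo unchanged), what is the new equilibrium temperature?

T_eq ≈ 777 K

T_eq ∝ L^(1/4) · d^(−1/2).
T′ = 673 × 7.1^(1/4) / 2^(1/2) = 777 K.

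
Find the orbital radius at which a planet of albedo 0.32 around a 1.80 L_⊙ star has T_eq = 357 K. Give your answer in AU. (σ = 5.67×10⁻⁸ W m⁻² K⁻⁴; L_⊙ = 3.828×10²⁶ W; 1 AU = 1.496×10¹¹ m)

d ≈ 0.672 AU

L = 1.80 × 3.828×10²⁶ = 6.89×10²⁶ W.
From T_eq⁴ = L(1−A)/(16πσd²): d = √[L(1−A)/(16πσT_eq⁴)].
d = √[6.89×10²⁶ × 0.68 / (16π × 5.67×10⁻⁸ × (357)⁴)] = 1.01×10¹¹ m = 0.672 AU.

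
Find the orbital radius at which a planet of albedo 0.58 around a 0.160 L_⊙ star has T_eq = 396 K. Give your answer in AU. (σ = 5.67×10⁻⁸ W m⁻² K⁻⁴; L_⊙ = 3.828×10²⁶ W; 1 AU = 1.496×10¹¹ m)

L = 0.160 × 3.828×10²⁶ = 6.12×10²⁵ W.
From T_eq⁴ = L(1−A)/(16πσd²): d = √[L(1−A)/(16πσT_eq⁴)].
d = √[6.12×10²⁵ × 0.42 / (16π × 5.67×10⁻⁸ × (396)⁴)] = 1.92×10¹⁰ m = 0.128 AU.

d ≈ 0.128 AU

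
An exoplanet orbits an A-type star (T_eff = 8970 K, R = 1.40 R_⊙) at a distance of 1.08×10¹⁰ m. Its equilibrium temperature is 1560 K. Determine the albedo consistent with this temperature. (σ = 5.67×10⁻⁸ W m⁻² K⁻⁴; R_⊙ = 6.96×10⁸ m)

R_⋆ = 1.40 × 6.96×10⁸ = 9.74×10⁸ m.
L = 4πR_⋆²σT_⋆⁴ = 4π(9.74×10⁸)² × 5.67×10⁻⁸ × (8970)⁴ = 4.38×10²⁷ W.
S = L/(4πd²) = 2.99×10⁶ W m⁻².
From T_eq⁴ = S(1−A)/(4σ): 1−A = 4σT_eq⁴/S.
1−A = 4 × 5.67×10⁻⁸ × (1560)⁴ / 2.99×10⁶ = 0.450.

A ≈ 0.55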